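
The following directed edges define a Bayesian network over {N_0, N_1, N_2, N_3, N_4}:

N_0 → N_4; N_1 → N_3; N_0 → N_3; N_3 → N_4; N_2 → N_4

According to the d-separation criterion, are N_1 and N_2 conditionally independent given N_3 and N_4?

We examine all 2 paths between N_1 and N_2:
Path 1: N_1 → N_3 ← N_0 → N_4 ← N_2
  N_3 is a collider and N_3 is conditioned on, which opens it; N_0 is a fork and N_0 is not conditioned on; N_4 is a collider and N_4 is conditioned on, which opens it — no node blocks this path, so it is active.
Path 2: N_1 → N_3 → N_4 ← N_2
  N_3 is a chain here and N_3 is conditioned on, so the path is blocked at N_3.
At least one path is unblocked, so d-separation fails.

No — N_1 and N_2 are not d-separated given {N_3, N_4}.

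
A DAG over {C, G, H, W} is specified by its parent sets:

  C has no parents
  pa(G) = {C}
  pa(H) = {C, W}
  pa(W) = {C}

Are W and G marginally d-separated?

No — W and G are not d-separated given ∅.

There are 2 undirected paths between W and G; checking each against the conditioning set ∅:
Path 1: W → H ← C → G
  H is a collider here and neither H nor any of its descendants is conditioned on, so the collider stays closed — the path is blocked at H.
Path 2: W ← C → G
  C is a fork and C is not conditioned on — no node blocks this path, so it is active.
Since the path W ← C → G is active, W and G are not d-separated given ∅.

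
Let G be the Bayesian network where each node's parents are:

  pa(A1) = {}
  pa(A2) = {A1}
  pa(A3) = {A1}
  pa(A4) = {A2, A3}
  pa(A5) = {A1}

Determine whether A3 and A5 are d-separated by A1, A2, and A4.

Yes — A3 and A5 are d-separated given {A1, A2, A4}.

Enumerating the 2 paths from A3 to A5 and testing each for blocking by {A1, A2, A4}:
Path 1: A3 ← A1 → A5
  A1 is a fork here and A1 is conditioned on, so the path is blocked at A1.
Path 2: A3 → A4 ← A2 ← A1 → A5
  A2 is a chain here and A2 is conditioned on, so the path is blocked at A2.
Since every path is blocked, d-separation holds.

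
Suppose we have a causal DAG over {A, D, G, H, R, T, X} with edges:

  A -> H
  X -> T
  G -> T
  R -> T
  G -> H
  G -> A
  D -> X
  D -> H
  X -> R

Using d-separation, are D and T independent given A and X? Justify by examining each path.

Enumerating the 4 paths from D to T and testing each for blocking by {A, X}:
Path 1: D → H ← G → T
  H is a collider here and neither H nor any of its descendants is conditioned on, so the collider stays closed — the path is blocked at H.
Path 2: D → H ← A ← G → T
  H is a collider here and neither H nor any of its descendants is conditioned on, so the collider stays closed — the path is blocked at H.
Path 3: D → X → T
  X is a chain here and X is conditioned on, so the path is blocked at X.
Path 4: D → X → R → T
  X is a chain here and X is conditioned on, so the path is blocked at X.
Since every path is blocked, d-separation holds.

Yes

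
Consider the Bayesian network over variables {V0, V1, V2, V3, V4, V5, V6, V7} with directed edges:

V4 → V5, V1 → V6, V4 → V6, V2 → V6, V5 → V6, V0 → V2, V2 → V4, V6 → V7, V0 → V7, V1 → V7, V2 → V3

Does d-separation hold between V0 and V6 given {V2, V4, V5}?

Yes

We examine all 5 paths between V0 and V6:
Path 1: V0 → V7 ← V6
  V7 is a collider here and neither V7 nor any of its descendants is conditioned on, so the collider stays closed — the path is blocked at V7.
Path 2: V0 → V7 ← V1 → V6
  V7 is a collider here and neither V7 nor any of its descendants is conditioned on, so the collider stays closed — the path is blocked at V7.
Path 3: V0 → V2 → V4 → V6
  V2 is a chain here and V2 is conditioned on, so the path is blocked at V2.
Path 4: V0 → V2 → V4 → V5 → V6
  V2 is a chain here and V2 is conditioned on, so the path is blocked at V2.
Path 5: V0 → V2 → V6
  V2 is a chain here and V2 is conditioned on, so the path is blocked at V2.
Since every path is blocked, d-separation holds.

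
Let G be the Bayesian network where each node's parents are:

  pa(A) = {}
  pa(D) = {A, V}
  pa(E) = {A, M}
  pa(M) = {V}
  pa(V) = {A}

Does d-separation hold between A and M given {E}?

No

3 paths connect A and M; each must be blocked for d-separation to hold:
Path 1: A → D ← V → M
  D is a collider here and neither D nor any of its descendants is conditioned on, so the collider stays closed — the path is blocked at D.
Path 2: A → V → M
  V is a chain and V is not conditioned on — no node blocks this path, so it is active.
Path 3: A → E ← M
  E is a collider and E is conditioned on, which opens it — no node blocks this path, so it is active.
At least one path is unblocked, so d-separation fails.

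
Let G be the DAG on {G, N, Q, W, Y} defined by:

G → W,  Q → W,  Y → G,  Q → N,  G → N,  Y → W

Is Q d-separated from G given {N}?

No — Q and G are not d-separated given {N}.

There are 3 undirected paths between Q and G; checking each against the conditioning set {N}:
Path 1: Q → W ← Y → G
  W is a collider here and neither W nor any of its descendants is conditioned on, so the collider stays closed — the path is blocked at W.
Path 2: Q → W ← G
  W is a collider here and neither W nor any of its descendants is conditioned on, so the collider stays closed — the path is blocked at W.
Path 3: Q → N ← G
  N is a collider and N is conditioned on, which opens it — no node blocks this path, so it is active.
At least one path is unblocked, so d-separation fails.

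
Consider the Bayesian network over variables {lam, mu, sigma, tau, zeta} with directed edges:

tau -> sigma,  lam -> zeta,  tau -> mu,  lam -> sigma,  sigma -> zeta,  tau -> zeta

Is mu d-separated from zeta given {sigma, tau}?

Yes

3 paths connect mu and zeta; each must be blocked for d-separation to hold:
Path 1: mu ← tau → zeta
  tau is a fork here and tau is conditioned on, so the path is blocked at tau.
Path 2: mu ← tau → sigma → zeta
  tau is a fork here and tau is conditioned on, so the path is blocked at tau.
Path 3: mu ← tau → sigma ← lam → zeta
  tau is a fork here and tau is conditioned on, so the path is blocked at tau.
Every path is blocked, so mu and zeta are d-separated given {sigma, tau}.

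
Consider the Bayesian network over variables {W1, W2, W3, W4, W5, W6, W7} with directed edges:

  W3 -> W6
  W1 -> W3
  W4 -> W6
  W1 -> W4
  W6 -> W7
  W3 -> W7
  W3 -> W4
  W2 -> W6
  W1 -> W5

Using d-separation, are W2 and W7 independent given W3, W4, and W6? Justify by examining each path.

Yes — W2 and W7 are d-separated given {W3, W4, W6}.

We examine all 4 paths between W2 and W7:
Path 1: W2 → W6 → W7
  W6 is a chain here and W6 is conditioned on, so the path is blocked at W6.
Path 2: W2 → W6 ← W3 → W7
  W3 is a fork here and W3 is conditioned on, so the path is blocked at W3.
Path 3: W2 → W6 ← W4 ← W3 → W7
  W4 is a chain here and W4 is conditioned on, so the path is blocked at W4.
Path 4: W2 → W6 ← W4 ← W1 → W3 → W7
  W4 is a chain here and W4 is conditioned on, so the path is blocked at W4.
Every path is blocked, so W2 and W7 are d-separated given {W3, W4, W6}.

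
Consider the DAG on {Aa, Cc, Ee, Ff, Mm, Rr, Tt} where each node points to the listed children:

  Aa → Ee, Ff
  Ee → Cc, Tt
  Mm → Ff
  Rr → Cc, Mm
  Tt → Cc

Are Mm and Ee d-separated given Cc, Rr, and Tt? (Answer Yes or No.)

Enumerating the 3 paths from Mm to Ee and testing each for blocking by {Cc, Rr, Tt}:
Path 1: Mm ← Rr → Cc ← Tt ← Ee
  Rr is a fork here and Rr is conditioned on, so the path is blocked at Rr.
Path 2: Mm ← Rr → Cc ← Ee
  Rr is a fork here and Rr is conditioned on, so the path is blocked at Rr.
Path 3: Mm → Ff ← Aa → Ee
  Ff is a collider here and neither Ff nor any of its descendants is conditioned on, so the collider stays closed — the path is blocked at Ff.
All paths are blocked; Mm ⊥ Ee | {Cc, Rr, Tt} holds.

Yes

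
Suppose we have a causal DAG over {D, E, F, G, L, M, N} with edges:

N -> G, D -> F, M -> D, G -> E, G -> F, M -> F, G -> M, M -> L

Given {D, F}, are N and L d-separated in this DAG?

There are 3 undirected paths between N and L; checking each against the conditioning set {D, F}:
  1. N → G → M → L — G:chain[open]; M:chain[open] ⇒ active
  2. N → G → F ← D ← M → L — G:chain[open]; F:collider[open]; D:chain[blocks]; M:fork[open] ⇒ blocked
  3. N → G → F ← M → L — G:chain[open]; F:collider[open]; M:fork[open] ⇒ active
Since the path N → G → M → L is active, N and L are not d-separated given {D, F}.

No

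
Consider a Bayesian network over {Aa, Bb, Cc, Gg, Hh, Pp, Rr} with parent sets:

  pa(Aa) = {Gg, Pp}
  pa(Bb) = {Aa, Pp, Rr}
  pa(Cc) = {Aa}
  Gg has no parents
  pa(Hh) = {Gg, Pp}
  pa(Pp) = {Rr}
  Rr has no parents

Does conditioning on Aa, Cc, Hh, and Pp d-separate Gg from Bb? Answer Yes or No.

Yes

There are 6 undirected paths between Gg and Bb; checking each against the conditioning set {Aa, Cc, Hh, Pp}:
  1. Gg → Hh ← Pp → Bb — Hh:collider[open]; Pp:fork[blocks] ⇒ blocked
  2. Gg → Hh ← Pp → Aa → Bb — Hh:collider[open]; Pp:fork[blocks]; Aa:chain[blocks] ⇒ blocked
  3. Gg → Hh ← Pp ← Rr → Bb — Hh:collider[open]; Pp:chain[blocks]; Rr:fork[open] ⇒ blocked
  4. Gg → Aa → Bb — Aa:chain[blocks] ⇒ blocked
  5. Gg → Aa ← Pp → Bb — Aa:collider[open]; Pp:fork[blocks] ⇒ blocked
  6. Gg → Aa ← Pp ← Rr → Bb — Aa:collider[open]; Pp:chain[blocks]; Rr:fork[open] ⇒ blocked
Since every path is blocked, d-separation holds.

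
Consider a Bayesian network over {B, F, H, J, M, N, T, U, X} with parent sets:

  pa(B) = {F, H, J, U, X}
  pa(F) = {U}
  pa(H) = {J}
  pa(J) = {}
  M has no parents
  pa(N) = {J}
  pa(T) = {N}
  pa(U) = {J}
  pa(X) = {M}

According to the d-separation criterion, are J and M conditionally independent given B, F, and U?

Enumerating the 4 paths from J to M and testing each for blocking by {B, F, U}:
Path 1: J → H → B ← X ← M
  H is a chain and H is not conditioned on; B is a collider and B is conditioned on, which opens it; X is a chain and X is not conditioned on — no node blocks this path, so it is active.
Path 2: J → U → B ← X ← M
  U is a chain here and U is conditioned on, so the path is blocked at U.
Path 3: J → U → F → B ← X ← M
  U is a chain here and U is conditioned on, so the path is blocked at U.
Path 4: J → B ← X ← M
  B is a collider and B is conditioned on, which opens it; X is a chain and X is not conditioned on — no node blocks this path, so it is active.
Since the path J → H → B ← X ← M is active, J and M are not d-separated given {B, F, U}.

No — J and M are not d-separated given {B, F, U}.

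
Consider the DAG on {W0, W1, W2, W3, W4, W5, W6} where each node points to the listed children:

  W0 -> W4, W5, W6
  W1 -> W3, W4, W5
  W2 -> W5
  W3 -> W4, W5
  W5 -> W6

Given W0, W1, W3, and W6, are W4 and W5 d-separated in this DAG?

We examine all 6 paths between W4 and W5:
Path 1: W4 ← W1 → W5
  W1 is a fork here and W1 is conditioned on, so the path is blocked at W1.
Path 2: W4 ← W1 → W3 → W5
  W1 is a fork here and W1 is conditioned on, so the path is blocked at W1.
Path 3: W4 ← W0 → W5
  W0 is a fork here and W0 is conditioned on, so the path is blocked at W0.
Path 4: W4 ← W0 → W6 ← W5
  W0 is a fork here and W0 is conditioned on, so the path is blocked at W0.
Path 5: W4 ← W3 ← W1 → W5
  W3 is a chain here and W3 is conditioned on, so the path is blocked at W3.
Path 6: W4 ← W3 → W5
  W3 is a fork here and W3 is conditioned on, so the path is blocked at W3.
All paths are blocked; W4 ⊥ W5 | {W0, W1, W3, W6} holds.

Yes — W4 and W5 are d-separated given {W0, W1, W3, W6}.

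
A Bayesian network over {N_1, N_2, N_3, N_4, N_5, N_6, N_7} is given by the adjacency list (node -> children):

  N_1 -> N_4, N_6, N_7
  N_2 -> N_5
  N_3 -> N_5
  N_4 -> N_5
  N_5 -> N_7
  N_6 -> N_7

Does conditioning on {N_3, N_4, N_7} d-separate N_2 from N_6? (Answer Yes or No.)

Enumerating the 4 paths from N_2 to N_6 and testing each for blocking by {N_3, N_4, N_7}:
Path 1: N_2 → N_5 → N_7 ← N_6
  N_5 is a chain and N_5 is not conditioned on; N_7 is a collider and N_7 is conditioned on, which opens it — no node blocks this path, so it is active.
Path 2: N_2 → N_5 → N_7 ← N_1 → N_6
  N_5 is a chain and N_5 is not conditioned on; N_7 is a collider and N_7 is conditioned on, which opens it; N_1 is a fork and N_1 is not conditioned on — no node blocks this path, so it is active.
Path 3: N_2 → N_5 ← N_4 ← N_1 → N_7 ← N_6
  N_4 is a chain here and N_4 is conditioned on, so the path is blocked at N_4.
Path 4: N_2 → N_5 ← N_4 ← N_1 → N_6
  N_4 is a chain here and N_4 is conditioned on, so the path is blocked at N_4.
At least one path is unblocked, so d-separation fails.

No — N_2 and N_6 are not d-separated given {N_3, N_4, N_7}.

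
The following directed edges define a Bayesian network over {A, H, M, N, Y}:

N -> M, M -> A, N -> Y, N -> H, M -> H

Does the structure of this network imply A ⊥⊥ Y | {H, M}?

We examine all 2 paths between A and Y:
  1. A ← M ← N → Y — M:chain[blocks]; N:fork[open] ⇒ blocked
  2. A ← M → H ← N → Y — M:fork[blocks]; H:collider[open]; N:fork[open] ⇒ blocked
Every path is blocked, so A and Y are d-separated given {H, M}.

Yes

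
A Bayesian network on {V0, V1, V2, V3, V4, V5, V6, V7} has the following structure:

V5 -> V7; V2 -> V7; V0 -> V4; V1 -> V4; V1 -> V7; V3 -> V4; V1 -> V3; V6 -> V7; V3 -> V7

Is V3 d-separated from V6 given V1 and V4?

There are 3 undirected paths between V3 and V6; checking each against the conditioning set {V1, V4}:
Path 1: V3 → V4 ← V1 → V7 ← V6
  V1 is a fork here and V1 is conditioned on, so the path is blocked at V1.
Path 2: V3 ← V1 → V7 ← V6
  V1 is a fork here and V1 is conditioned on, so the path is blocked at V1.
Path 3: V3 → V7 ← V6
  V7 is a collider here and neither V7 nor any of its descendants is conditioned on, so the collider stays closed — the path is blocked at V7.
All paths are blocked; V3 ⊥ V6 | {V1, V4} holds.

Yes — V3 and V6 are d-separated given {V1, V4}.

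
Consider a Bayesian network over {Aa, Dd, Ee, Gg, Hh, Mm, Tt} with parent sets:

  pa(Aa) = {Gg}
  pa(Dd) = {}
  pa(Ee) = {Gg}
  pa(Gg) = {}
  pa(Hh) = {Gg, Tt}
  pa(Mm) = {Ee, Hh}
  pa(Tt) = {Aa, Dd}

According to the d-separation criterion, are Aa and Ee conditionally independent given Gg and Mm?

We examine all 4 paths between Aa and Ee:
  1. Aa ← Gg → Ee — Gg:fork[blocks] ⇒ blocked
  2. Aa ← Gg → Hh → Mm ← Ee — Gg:fork[blocks]; Hh:chain[open]; Mm:collider[open] ⇒ blocked
  3. Aa → Tt → Hh → Mm ← Ee — Tt:chain[open]; Hh:chain[open]; Mm:collider[open] ⇒ active
  4. Aa → Tt → Hh ← Gg → Ee — Tt:chain[open]; Hh:collider[open]; Gg:fork[blocks] ⇒ blocked
Because an active path exists, Aa and Ee are not d-separated.

No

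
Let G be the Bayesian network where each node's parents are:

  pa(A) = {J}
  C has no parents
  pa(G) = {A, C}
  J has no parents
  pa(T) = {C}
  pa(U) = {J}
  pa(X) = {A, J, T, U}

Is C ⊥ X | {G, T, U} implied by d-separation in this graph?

Enumerating the 4 paths from C to X and testing each for blocking by {G, T, U}:
Path 1: C → G ← A → X
  G is a collider and G is conditioned on, which opens it; A is a fork and A is not conditioned on — no node blocks this path, so it is active.
Path 2: C → G ← A ← J → X
  G is a collider and G is conditioned on, which opens it; A is a chain and A is not conditioned on; J is a fork and J is not conditioned on — no node blocks this path, so it is active.
Path 3: C → G ← A ← J → U → X
  U is a chain here and U is conditioned on, so the path is blocked at U.
Path 4: C → T → X
  T is a chain here and T is conditioned on, so the path is blocked at T.
At least one path is unblocked, so d-separation fails.

No — C and X are not d-separated given {G, T, U}.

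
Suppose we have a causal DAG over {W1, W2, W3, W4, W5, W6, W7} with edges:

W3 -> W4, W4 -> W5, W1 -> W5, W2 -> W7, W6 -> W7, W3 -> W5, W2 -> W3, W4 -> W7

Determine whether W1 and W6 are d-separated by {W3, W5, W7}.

We examine all 4 paths between W1 and W6:
Path 1: W1 → W5 ← W3 ← W2 → W7 ← W6
  W3 is a chain here and W3 is conditioned on, so the path is blocked at W3.
Path 2: W1 → W5 ← W3 → W4 → W7 ← W6
  W3 is a fork here and W3 is conditioned on, so the path is blocked at W3.
Path 3: W1 → W5 ← W4 ← W3 ← W2 → W7 ← W6
  W3 is a chain here and W3 is conditioned on, so the path is blocked at W3.
Path 4: W1 → W5 ← W4 → W7 ← W6
  W5 is a collider and W5 is conditioned on, which opens it; W4 is a fork and W4 is not conditioned on; W7 is a collider and W7 is conditioned on, which opens it — no node blocks this path, so it is active.
Because an active path exists, W1 and W6 are not d-separated.

No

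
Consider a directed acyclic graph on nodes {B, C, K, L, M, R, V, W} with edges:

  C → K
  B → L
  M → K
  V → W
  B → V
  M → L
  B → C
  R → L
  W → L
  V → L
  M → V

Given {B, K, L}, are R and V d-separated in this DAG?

We examine all 6 paths between R and V:
Path 1: R → L ← B → V
  B is a fork here and B is conditioned on, so the path is blocked at B.
Path 2: R → L ← B → C → K ← M → V
  B is a fork here and B is conditioned on, so the path is blocked at B.
Path 3: R → L ← W ← V
  L is a collider and L is conditioned on, which opens it; W is a chain and W is not conditioned on — no node blocks this path, so it is active.
Path 4: R → L ← V
  L is a collider and L is conditioned on, which opens it — no node blocks this path, so it is active.
Path 5: R → L ← M → V
  L is a collider and L is conditioned on, which opens it; M is a fork and M is not conditioned on — no node blocks this path, so it is active.
Path 6: R → L ← M → K ← C ← B → V
  B is a fork here and B is conditioned on, so the path is blocked at B.
Since the path R → L ← W ← V is active, R and V are not d-separated given {B, K, L}.

No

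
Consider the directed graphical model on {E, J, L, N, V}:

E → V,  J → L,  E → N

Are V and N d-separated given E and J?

Yes — V and N are d-separated given {E, J}.

There is one path between V and N:
Path 1: V ← E → N
  E is a fork here and E is conditioned on, so the path is blocked at E.
Since every path is blocked, d-separation holds.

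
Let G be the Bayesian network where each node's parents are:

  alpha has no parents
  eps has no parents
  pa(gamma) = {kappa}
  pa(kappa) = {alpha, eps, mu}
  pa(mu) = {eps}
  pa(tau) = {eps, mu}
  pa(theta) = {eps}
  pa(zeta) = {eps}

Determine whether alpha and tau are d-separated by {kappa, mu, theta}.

No

Enumerating the 4 paths from alpha to tau and testing each for blocking by {kappa, mu, theta}:
Path 1: alpha → kappa ← mu ← eps → tau
  mu is a chain here and mu is conditioned on, so the path is blocked at mu.
Path 2: alpha → kappa ← mu → tau
  mu is a fork here and mu is conditioned on, so the path is blocked at mu.
Path 3: alpha → kappa ← eps → mu → tau
  mu is a chain here and mu is conditioned on, so the path is blocked at mu.
Path 4: alpha → kappa ← eps → tau
  kappa is a collider and kappa is conditioned on, which opens it; eps is a fork and eps is not conditioned on — no node blocks this path, so it is active.
Since the path alpha → kappa ← eps → tau is active, alpha and tau are not d-separated given {kappa, mu, theta}.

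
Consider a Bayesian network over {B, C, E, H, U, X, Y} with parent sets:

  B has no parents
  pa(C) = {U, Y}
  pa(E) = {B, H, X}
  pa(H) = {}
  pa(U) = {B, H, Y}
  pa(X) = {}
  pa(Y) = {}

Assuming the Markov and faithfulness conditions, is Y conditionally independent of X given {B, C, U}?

We examine all 4 paths between Y and X:
Path 1: Y → U ← B → E ← X
  B is a fork here and B is conditioned on, so the path is blocked at B.
Path 2: Y → U ← H → E ← X
  E is a collider here and neither E nor any of its descendants is conditioned on, so the collider stays closed — the path is blocked at E.
Path 3: Y → C ← U ← B → E ← X
  U is a chain here and U is conditioned on, so the path is blocked at U.
Path 4: Y → C ← U ← H → E ← X
  U is a chain here and U is conditioned on, so the path is blocked at U.
Since every path is blocked, d-separation holds.

Yes — Y and X are d-separated given {B, C, U}.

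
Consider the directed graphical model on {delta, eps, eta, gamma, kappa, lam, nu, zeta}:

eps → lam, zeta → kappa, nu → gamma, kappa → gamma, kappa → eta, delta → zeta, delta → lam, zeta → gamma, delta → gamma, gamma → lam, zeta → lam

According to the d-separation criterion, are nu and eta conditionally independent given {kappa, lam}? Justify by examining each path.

Enumerating the 6 paths from nu to eta and testing each for blocking by {kappa, lam}:
  1. nu → gamma ← delta → zeta → kappa → eta — gamma:collider[open]; delta:fork[open]; zeta:chain[open]; kappa:chain[blocks] ⇒ blocked
  2. nu → gamma ← delta → lam ← zeta → kappa → eta — gamma:collider[open]; delta:fork[open]; lam:collider[open]; zeta:fork[open]; kappa:chain[blocks] ⇒ blocked
  3. nu → gamma ← kappa → eta — gamma:collider[open]; kappa:fork[blocks] ⇒ blocked
  4. nu → gamma ← zeta → kappa → eta — gamma:collider[open]; zeta:fork[open]; kappa:chain[blocks] ⇒ blocked
  5. nu → gamma → lam ← delta → zeta → kappa → eta — gamma:chain[open]; lam:collider[open]; delta:fork[open]; zeta:chain[open]; kappa:chain[blocks] ⇒ blocked
  6. nu → gamma → lam ← zeta → kappa → eta — gamma:chain[open]; lam:collider[open]; zeta:fork[open]; kappa:chain[blocks] ⇒ blocked
Since every path is blocked, d-separation holds.

Yes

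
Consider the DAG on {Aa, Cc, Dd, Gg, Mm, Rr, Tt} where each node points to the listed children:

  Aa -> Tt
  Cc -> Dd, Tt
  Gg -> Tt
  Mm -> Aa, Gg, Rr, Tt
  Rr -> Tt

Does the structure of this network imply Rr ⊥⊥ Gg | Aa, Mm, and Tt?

There are 6 undirected paths between Rr and Gg; checking each against the conditioning set {Aa, Mm, Tt}:
Path 1: Rr ← Mm → Aa → Tt ← Gg
  Mm is a fork here and Mm is conditioned on, so the path is blocked at Mm.
Path 2: Rr ← Mm → Gg
  Mm is a fork here and Mm is conditioned on, so the path is blocked at Mm.
Path 3: Rr ← Mm → Tt ← Gg
  Mm is a fork here and Mm is conditioned on, so the path is blocked at Mm.
Path 4: Rr → Tt ← Aa ← Mm → Gg
  Aa is a chain here and Aa is conditioned on, so the path is blocked at Aa.
Path 5: Rr → Tt ← Gg
  Tt is a collider and Tt is conditioned on, which opens it — no node blocks this path, so it is active.
Path 6: Rr → Tt ← Mm → Gg
  Mm is a fork here and Mm is conditioned on, so the path is blocked at Mm.
Since the path Rr → Tt ← Gg is active, Rr and Gg are not d-separated given {Aa, Mm, Tt}.

No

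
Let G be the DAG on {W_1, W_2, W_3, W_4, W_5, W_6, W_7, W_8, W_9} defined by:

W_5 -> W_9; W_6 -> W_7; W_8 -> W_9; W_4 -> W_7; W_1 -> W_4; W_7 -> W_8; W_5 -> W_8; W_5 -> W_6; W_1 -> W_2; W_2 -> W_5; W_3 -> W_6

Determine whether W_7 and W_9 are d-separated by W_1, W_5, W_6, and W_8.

Yes

Enumerating the 6 paths from W_7 to W_9 and testing each for blocking by {W_1, W_5, W_6, W_8}:
Path 1: W_7 ← W_6 ← W_5 → W_8 → W_9
  W_6 is a chain here and W_6 is conditioned on, so the path is blocked at W_6.
Path 2: W_7 ← W_6 ← W_5 → W_9
  W_6 is a chain here and W_6 is conditioned on, so the path is blocked at W_6.
Path 3: W_7 ← W_4 ← W_1 → W_2 → W_5 → W_8 → W_9
  W_1 is a fork here and W_1 is conditioned on, so the path is blocked at W_1.
Path 4: W_7 ← W_4 ← W_1 → W_2 → W_5 → W_9
  W_1 is a fork here and W_1 is conditioned on, so the path is blocked at W_1.
Path 5: W_7 → W_8 → W_9
  W_8 is a chain here and W_8 is conditioned on, so the path is blocked at W_8.
Path 6: W_7 → W_8 ← W_5 → W_9
  W_5 is a fork here and W_5 is conditioned on, so the path is blocked at W_5.
Since every path is blocked, d-separation holds.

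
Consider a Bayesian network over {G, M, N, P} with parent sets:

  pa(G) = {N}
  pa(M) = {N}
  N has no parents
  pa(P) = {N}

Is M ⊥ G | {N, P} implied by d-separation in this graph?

Yes — M and G are d-separated given {N, P}.

The only undirected path from M to G is:
Path 1: M ← N → G
  N is a fork here and N is conditioned on, so the path is blocked at N.
Every path is blocked, so M and G are d-separated given {N, P}.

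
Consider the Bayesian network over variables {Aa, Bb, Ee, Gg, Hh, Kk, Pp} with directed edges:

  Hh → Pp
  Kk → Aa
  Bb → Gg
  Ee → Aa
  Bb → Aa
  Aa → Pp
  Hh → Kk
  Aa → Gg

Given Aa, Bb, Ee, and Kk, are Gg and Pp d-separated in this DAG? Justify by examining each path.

There are 4 undirected paths between Gg and Pp; checking each against the conditioning set {Aa, Bb, Ee, Kk}:
Path 1: Gg ← Aa → Pp
  Aa is a fork here and Aa is conditioned on, so the path is blocked at Aa.
Path 2: Gg ← Aa ← Kk ← Hh → Pp
  Aa is a chain here and Aa is conditioned on, so the path is blocked at Aa.
Path 3: Gg ← Bb → Aa → Pp
  Bb is a fork here and Bb is conditioned on, so the path is blocked at Bb.
Path 4: Gg ← Bb → Aa ← Kk ← Hh → Pp
  Bb is a fork here and Bb is conditioned on, so the path is blocked at Bb.
Every path is blocked, so Gg and Pp are d-separated given {Aa, Bb, Ee, Kk}.

Yes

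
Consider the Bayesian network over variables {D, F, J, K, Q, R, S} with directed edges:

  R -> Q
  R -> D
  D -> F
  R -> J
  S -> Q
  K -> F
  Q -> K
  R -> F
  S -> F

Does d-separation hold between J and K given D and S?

No

Enumerating the 6 paths from J to K and testing each for blocking by {D, S}:
Path 1: J ← R → F ← K
  F is a collider here and neither F nor any of its descendants is conditioned on, so the collider stays closed — the path is blocked at F.
Path 2: J ← R → F ← S → Q → K
  F is a collider here and neither F nor any of its descendants is conditioned on, so the collider stays closed — the path is blocked at F.
Path 3: J ← R → D → F ← K
  D is a chain here and D is conditioned on, so the path is blocked at D.
Path 4: J ← R → D → F ← S → Q → K
  D is a chain here and D is conditioned on, so the path is blocked at D.
Path 5: J ← R → Q → K
  R is a fork and R is not conditioned on; Q is a chain and Q is not conditioned on — no node blocks this path, so it is active.
Path 6: J ← R → Q ← S → F ← K
  Q is a collider here and neither Q nor any of its descendants is conditioned on, so the collider stays closed — the path is blocked at Q.
Since the path J ← R → Q → K is active, J and K are not d-separated given {D, S}.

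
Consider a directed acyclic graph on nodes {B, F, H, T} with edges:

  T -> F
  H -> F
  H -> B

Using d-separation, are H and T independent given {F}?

No

There is one path between H and T:
  1. H → F ← T — F:collider[open] ⇒ active
Since the path H → F ← T is active, H and T are not d-separated given {F}.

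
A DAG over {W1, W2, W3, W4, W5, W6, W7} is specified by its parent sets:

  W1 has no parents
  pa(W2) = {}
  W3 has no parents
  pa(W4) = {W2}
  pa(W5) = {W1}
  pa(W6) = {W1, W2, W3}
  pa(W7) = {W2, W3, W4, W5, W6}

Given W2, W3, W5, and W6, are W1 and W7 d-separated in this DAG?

Yes

There are 5 undirected paths between W1 and W7; checking each against the conditioning set {W2, W3, W5, W6}:
Path 1: W1 → W6 → W7
  W6 is a chain here and W6 is conditioned on, so the path is blocked at W6.
Path 2: W1 → W6 ← W3 → W7
  W3 is a fork here and W3 is conditioned on, so the path is blocked at W3.
Path 3: W1 → W6 ← W2 → W7
  W2 is a fork here and W2 is conditioned on, so the path is blocked at W2.
Path 4: W1 → W6 ← W2 → W4 → W7
  W2 is a fork here and W2 is conditioned on, so the path is blocked at W2.
Path 5: W1 → W5 → W7
  W5 is a chain here and W5 is conditioned on, so the path is blocked at W5.
Since every path is blocked, d-separation holds.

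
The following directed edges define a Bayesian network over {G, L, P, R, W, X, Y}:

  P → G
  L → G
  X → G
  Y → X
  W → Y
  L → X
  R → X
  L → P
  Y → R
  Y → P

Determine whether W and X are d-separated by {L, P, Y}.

Yes — W and X are d-separated given {L, P, Y}.

We examine all 6 paths between W and X:
Path 1: W → Y → P → G ← X
  Y is a chain here and Y is conditioned on, so the path is blocked at Y.
Path 2: W → Y → P → G ← L → X
  Y is a chain here and Y is conditioned on, so the path is blocked at Y.
Path 3: W → Y → P ← L → G ← X
  Y is a chain here and Y is conditioned on, so the path is blocked at Y.
Path 4: W → Y → P ← L → X
  Y is a chain here and Y is conditioned on, so the path is blocked at Y.
Path 5: W → Y → X
  Y is a chain here and Y is conditioned on, so the path is blocked at Y.
Path 6: W → Y → R → X
  Y is a chain here and Y is conditioned on, so the path is blocked at Y.
All paths are blocked; W ⊥ X | {L, P, Y} holds.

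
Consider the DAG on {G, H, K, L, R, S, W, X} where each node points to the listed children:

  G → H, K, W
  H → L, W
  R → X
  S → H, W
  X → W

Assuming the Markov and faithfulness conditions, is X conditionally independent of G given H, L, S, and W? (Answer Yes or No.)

No

3 paths connect X and G; each must be blocked for d-separation to hold:
Path 1: X → W ← H ← G
  H is a chain here and H is conditioned on, so the path is blocked at H.
Path 2: X → W ← S → H ← G
  S is a fork here and S is conditioned on, so the path is blocked at S.
Path 3: X → W ← G
  W is a collider and W is conditioned on, which opens it — no node blocks this path, so it is active.
Because an active path exists, X and G are not d-separated.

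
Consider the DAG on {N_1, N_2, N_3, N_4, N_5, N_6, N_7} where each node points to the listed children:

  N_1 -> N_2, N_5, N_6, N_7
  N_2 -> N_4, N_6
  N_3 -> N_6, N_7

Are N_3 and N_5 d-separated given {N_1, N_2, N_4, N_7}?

Yes

There are 3 undirected paths between N_3 and N_5; checking each against the conditioning set {N_1, N_2, N_4, N_7}:
Path 1: N_3 → N_6 ← N_1 → N_5
  N_6 is a collider here and neither N_6 nor any of its descendants is conditioned on, so the collider stays closed — the path is blocked at N_6.
Path 2: N_3 → N_6 ← N_2 ← N_1 → N_5
  N_6 is a collider here and neither N_6 nor any of its descendants is conditioned on, so the collider stays closed — the path is blocked at N_6.
Path 3: N_3 → N_7 ← N_1 → N_5
  N_1 is a fork here and N_1 is conditioned on, so the path is blocked at N_1.
All paths are blocked; N_3 ⊥ N_5 | {N_1, N_2, N_4, N_7} holds.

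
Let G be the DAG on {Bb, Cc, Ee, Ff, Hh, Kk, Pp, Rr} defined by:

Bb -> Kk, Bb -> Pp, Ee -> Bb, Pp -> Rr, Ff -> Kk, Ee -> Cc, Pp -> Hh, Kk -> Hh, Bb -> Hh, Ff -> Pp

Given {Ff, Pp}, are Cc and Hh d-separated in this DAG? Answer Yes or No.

We examine all 5 paths between Cc and Hh:
  1. Cc ← Ee → Bb → Hh — Ee:fork[open]; Bb:chain[open] ⇒ active
  2. Cc ← Ee → Bb → Kk ← Ff → Pp → Hh — Ee:fork[open]; Bb:chain[open]; Kk:collider[blocks]; Ff:fork[blocks]; Pp:chain[blocks] ⇒ blocked
  3. Cc ← Ee → Bb → Kk → Hh — Ee:fork[open]; Bb:chain[open]; Kk:chain[open] ⇒ active
  4. Cc ← Ee → Bb → Pp ← Ff → Kk → Hh — Ee:fork[open]; Bb:chain[open]; Pp:collider[open]; Ff:fork[blocks]; Kk:chain[open] ⇒ blocked
  5. Cc ← Ee → Bb → Pp → Hh — Ee:fork[open]; Bb:chain[open]; Pp:chain[blocks] ⇒ blocked
At least one path is unblocked, so d-separation fails.

No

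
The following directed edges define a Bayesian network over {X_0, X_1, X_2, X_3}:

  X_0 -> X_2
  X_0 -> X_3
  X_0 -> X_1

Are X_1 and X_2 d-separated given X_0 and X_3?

The only undirected path from X_1 to X_2 is:
  1. X_1 ← X_0 → X_2 — X_0:fork[blocks] ⇒ blocked
Every path is blocked, so X_1 and X_2 are d-separated given {X_0, X_3}.

Yes — X_1 and X_2 are d-separated given {X_0, X_3}.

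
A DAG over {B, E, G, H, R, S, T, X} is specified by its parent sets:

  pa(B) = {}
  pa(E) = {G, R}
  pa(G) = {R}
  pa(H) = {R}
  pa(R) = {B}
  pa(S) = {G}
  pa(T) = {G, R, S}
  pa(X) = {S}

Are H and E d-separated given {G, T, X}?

We examine all 4 paths between H and E:
  1. H ← R → E — R:fork[open] ⇒ active
  2. H ← R → G → E — R:fork[open]; G:chain[blocks] ⇒ blocked
  3. H ← R → T ← S ← G → E — R:fork[open]; T:collider[open]; S:chain[open]; G:fork[blocks] ⇒ blocked
  4. H ← R → T ← G → E — R:fork[open]; T:collider[open]; G:fork[blocks] ⇒ blocked
At least one path is unblocked, so d-separation fails.

No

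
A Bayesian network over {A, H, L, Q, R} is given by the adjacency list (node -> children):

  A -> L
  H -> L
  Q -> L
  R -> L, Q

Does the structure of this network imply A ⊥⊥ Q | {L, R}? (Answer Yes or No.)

There are 2 undirected paths between A and Q; checking each against the conditioning set {L, R}:
Path 1: A → L ← Q
  L is a collider and L is conditioned on, which opens it — no node blocks this path, so it is active.
Path 2: A → L ← R → Q
  R is a fork here and R is conditioned on, so the path is blocked at R.
Because an active path exists, A and Q are not d-separated.

No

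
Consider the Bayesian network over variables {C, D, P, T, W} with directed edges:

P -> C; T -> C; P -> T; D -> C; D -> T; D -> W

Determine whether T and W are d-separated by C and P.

No — T and W are not d-separated given {C, P}.

There are 3 undirected paths between T and W; checking each against the conditioning set {C, P}:
  1. T → C ← D → W — C:collider[open]; D:fork[open] ⇒ active
  2. T ← P → C ← D → W — P:fork[blocks]; C:collider[open]; D:fork[open] ⇒ blocked
  3. T ← D → W — D:fork[open] ⇒ active
At least one path is unblocked, so d-separation fails.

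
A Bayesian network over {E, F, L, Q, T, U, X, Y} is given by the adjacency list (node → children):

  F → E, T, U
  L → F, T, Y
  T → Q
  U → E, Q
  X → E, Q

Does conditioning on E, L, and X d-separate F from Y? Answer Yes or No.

Yes

We examine all 6 paths between F and Y:
  1. F → T ← L → Y — T:collider[blocks]; L:fork[blocks] ⇒ blocked
  2. F → E ← U → Q ← T ← L → Y — E:collider[open]; U:fork[open]; Q:collider[blocks]; T:chain[open]; L:fork[blocks] ⇒ blocked
  3. F → E ← X → Q ← T ← L → Y — E:collider[open]; X:fork[blocks]; Q:collider[blocks]; T:chain[open]; L:fork[blocks] ⇒ blocked
  4. F → U → E ← X → Q ← T ← L → Y — U:chain[open]; E:collider[open]; X:fork[blocks]; Q:collider[blocks]; T:chain[open]; L:fork[blocks] ⇒ blocked
  5. F → U → Q ← T ← L → Y — U:chain[open]; Q:collider[blocks]; T:chain[open]; L:fork[blocks] ⇒ blocked
  6. F ← L → Y — L:fork[blocks] ⇒ blocked
Every path is blocked, so F and Y are d-separated given {E, L, X}.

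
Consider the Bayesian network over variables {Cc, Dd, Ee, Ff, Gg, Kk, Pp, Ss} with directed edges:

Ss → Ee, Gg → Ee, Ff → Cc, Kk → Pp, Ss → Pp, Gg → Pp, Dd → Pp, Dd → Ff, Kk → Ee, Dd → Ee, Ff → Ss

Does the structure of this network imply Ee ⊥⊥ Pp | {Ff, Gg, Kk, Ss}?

No

6 paths connect Ee and Pp; each must be blocked for d-separation to hold:
  1. Ee ← Gg → Pp — Gg:fork[blocks] ⇒ blocked
  2. Ee ← Ss → Pp — Ss:fork[blocks] ⇒ blocked
  3. Ee ← Ss ← Ff ← Dd → Pp — Ss:chain[blocks]; Ff:chain[blocks]; Dd:fork[open] ⇒ blocked
  4. Ee ← Dd → Pp — Dd:fork[open] ⇒ active
  5. Ee ← Dd → Ff → Ss → Pp — Dd:fork[open]; Ff:chain[blocks]; Ss:chain[blocks] ⇒ blocked
  6. Ee ← Kk → Pp — Kk:fork[blocks] ⇒ blocked
Since the path Ee ← Dd → Pp is active, Ee and Pp are not d-separated given {Ff, Gg, Kk, Ss}.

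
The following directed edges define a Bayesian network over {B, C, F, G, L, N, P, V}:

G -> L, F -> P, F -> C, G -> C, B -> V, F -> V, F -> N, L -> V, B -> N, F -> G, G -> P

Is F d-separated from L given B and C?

Enumerating the 5 paths from F to L and testing each for blocking by {B, C}:
Path 1: F → V ← L
  V is a collider here and neither V nor any of its descendants is conditioned on, so the collider stays closed — the path is blocked at V.
Path 2: F → P ← G → L
  P is a collider here and neither P nor any of its descendants is conditioned on, so the collider stays closed — the path is blocked at P.
Path 3: F → N ← B → V ← L
  N is a collider here and neither N nor any of its descendants is conditioned on, so the collider stays closed — the path is blocked at N.
Path 4: F → G → L
  G is a chain and G is not conditioned on — no node blocks this path, so it is active.
Path 5: F → C ← G → L
  C is a collider and C is conditioned on, which opens it; G is a fork and G is not conditioned on — no node blocks this path, so it is active.
Because an active path exists, F and L are not d-separated.

No — F and L are not d-separated given {B, C}.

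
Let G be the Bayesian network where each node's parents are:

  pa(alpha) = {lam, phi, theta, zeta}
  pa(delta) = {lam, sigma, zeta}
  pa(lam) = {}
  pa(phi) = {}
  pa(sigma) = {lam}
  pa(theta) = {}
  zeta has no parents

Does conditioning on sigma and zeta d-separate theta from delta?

Yes

3 paths connect theta and delta; each must be blocked for d-separation to hold:
  1. theta → alpha ← zeta → delta — alpha:collider[blocks]; zeta:fork[blocks] ⇒ blocked
  2. theta → alpha ← lam → sigma → delta — alpha:collider[blocks]; lam:fork[open]; sigma:chain[blocks] ⇒ blocked
  3. theta → alpha ← lam → delta — alpha:collider[blocks]; lam:fork[open] ⇒ blocked
Since every path is blocked, d-separation holds.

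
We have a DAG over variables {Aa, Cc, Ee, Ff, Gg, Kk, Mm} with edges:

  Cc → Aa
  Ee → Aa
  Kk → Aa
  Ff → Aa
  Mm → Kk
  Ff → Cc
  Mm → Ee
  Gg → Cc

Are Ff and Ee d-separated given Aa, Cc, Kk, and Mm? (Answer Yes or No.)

4 paths connect Ff and Ee; each must be blocked for d-separation to hold:
Path 1: Ff → Aa ← Kk ← Mm → Ee
  Kk is a chain here and Kk is conditioned on, so the path is blocked at Kk.
Path 2: Ff → Aa ← Ee
  Aa is a collider and Aa is conditioned on, which opens it — no node blocks this path, so it is active.
Path 3: Ff → Cc → Aa ← Kk ← Mm → Ee
  Cc is a chain here and Cc is conditioned on, so the path is blocked at Cc.
Path 4: Ff → Cc → Aa ← Ee
  Cc is a chain here and Cc is conditioned on, so the path is blocked at Cc.
At least one path is unblocked, so d-separation fails.

No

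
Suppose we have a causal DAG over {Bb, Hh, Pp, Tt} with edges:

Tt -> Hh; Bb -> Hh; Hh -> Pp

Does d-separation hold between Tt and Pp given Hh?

Yes — Tt and Pp are d-separated given {Hh}.

The only undirected path from Tt to Pp is:
Path 1: Tt → Hh → Pp
  Hh is a chain here and Hh is conditioned on, so the path is blocked at Hh.
Since every path is blocked, d-separation holds.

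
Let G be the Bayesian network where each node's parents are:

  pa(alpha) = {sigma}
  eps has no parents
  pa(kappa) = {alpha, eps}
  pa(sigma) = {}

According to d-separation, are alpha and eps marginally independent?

Yes

Only one path connects alpha and eps:
Path 1: alpha → kappa ← eps
  kappa is a collider here and neither kappa nor any of its descendants is conditioned on, so the collider stays closed — the path is blocked at kappa.
Every path is blocked, so alpha and eps are d-separated given ∅.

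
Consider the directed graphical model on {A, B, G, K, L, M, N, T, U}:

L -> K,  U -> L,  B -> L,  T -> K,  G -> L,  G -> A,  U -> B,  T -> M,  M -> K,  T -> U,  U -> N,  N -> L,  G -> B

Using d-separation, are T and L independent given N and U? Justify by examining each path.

Yes

We examine all 6 paths between T and L:
Path 1: T → U → B → L
  U is a chain here and U is conditioned on, so the path is blocked at U.
Path 2: T → U → B ← G → L
  U is a chain here and U is conditioned on, so the path is blocked at U.
Path 3: T → U → L
  U is a chain here and U is conditioned on, so the path is blocked at U.
Path 4: T → U → N → L
  U is a chain here and U is conditioned on, so the path is blocked at U.
Path 5: T → K ← L
  K is a collider here and neither K nor any of its descendants is conditioned on, so the collider stays closed — the path is blocked at K.
Path 6: T → M → K ← L
  K is a collider here and neither K nor any of its descendants is conditioned on, so the collider stays closed — the path is blocked at K.
All paths are blocked; T ⊥ L | {N, U} holds.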